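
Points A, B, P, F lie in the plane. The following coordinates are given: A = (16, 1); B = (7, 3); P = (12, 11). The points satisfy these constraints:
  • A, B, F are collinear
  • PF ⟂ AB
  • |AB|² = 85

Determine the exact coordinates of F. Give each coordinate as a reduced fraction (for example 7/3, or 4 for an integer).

F = (856/85, 197/85)

1. F_x = 856/85  [[A, B, F are collinear ⇒ -2x-9y+41=0] ∩ [PF ⟂ AB ⇒ -9x+2y+86=0]]
2. F_y = 197/85  [[A, B, F are collinear ⇒ -2x-9y+41=0] ∩ [PF ⟂ AB ⇒ -9x+2y+86=0]]
   so F = (856/85, 197/85)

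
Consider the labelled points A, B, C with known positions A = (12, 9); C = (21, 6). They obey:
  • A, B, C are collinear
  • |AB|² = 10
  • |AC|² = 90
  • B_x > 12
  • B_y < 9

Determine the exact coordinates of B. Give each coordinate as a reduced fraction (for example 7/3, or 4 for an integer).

B = (15, 8)

1. B_x = 15  [[A, B, C are collinear ⇒ -3x-9y+117=0] ∩ [|B−(12, 9)|²=10]]
2. B_y = 8  [[A, B, C are collinear ⇒ -3x-9y+117=0] ∩ [|B−(12, 9)|²=10]]
   so B = (15, 8)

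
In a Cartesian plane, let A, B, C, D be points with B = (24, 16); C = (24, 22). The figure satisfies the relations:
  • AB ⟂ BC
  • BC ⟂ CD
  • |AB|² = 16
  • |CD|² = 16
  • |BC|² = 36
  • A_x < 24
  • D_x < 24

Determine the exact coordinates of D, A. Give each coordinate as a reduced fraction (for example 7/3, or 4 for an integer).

1. D_x = 20  [[BC ⟂ CD ⇒ 6y-132=0] ∩ [|D−(24, 22)|²=16]]
2. D_y = 22  [[BC ⟂ CD ⇒ 6y-132=0] ∩ [|D−(24, 22)|²=16]]
   so D = (20, 22)
3. A_x = 20  [[AB ⟂ BC ⇒ -6y+96=0] ∩ [|A−(24, 16)|²=16]]
4. A_y = 16  [[AB ⟂ BC ⇒ -6y+96=0] ∩ [|A−(24, 16)|²=16]]
   so A = (20, 16)

D = (20, 22)
A = (20, 16)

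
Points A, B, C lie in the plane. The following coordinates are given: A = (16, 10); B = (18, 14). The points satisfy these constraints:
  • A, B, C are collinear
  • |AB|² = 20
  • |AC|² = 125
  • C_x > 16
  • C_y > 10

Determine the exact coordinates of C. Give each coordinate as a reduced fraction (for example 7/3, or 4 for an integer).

1. C_x = 21  [[A, B, C are collinear ⇒ -4x+2y+44=0] ∩ [|C−(16, 10)|²=125]]
2. C_y = 20  [[A, B, C are collinear ⇒ -4x+2y+44=0] ∩ [|C−(16, 10)|²=125]]
   so C = (21, 20)

C = (21, 20)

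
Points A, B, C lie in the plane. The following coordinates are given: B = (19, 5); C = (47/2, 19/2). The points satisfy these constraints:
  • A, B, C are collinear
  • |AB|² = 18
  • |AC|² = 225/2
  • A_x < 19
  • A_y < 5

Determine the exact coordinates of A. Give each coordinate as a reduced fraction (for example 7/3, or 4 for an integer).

1. A_x = 16  [[A, B, C are collinear ⇒ -9/2x+9/2y+63=0] ∩ [|A−(19, 5)|²=18]]
2. A_y = 2  [[A, B, C are collinear ⇒ -9/2x+9/2y+63=0] ∩ [|A−(19, 5)|²=18]]
   so A = (16, 2)

A = (16, 2)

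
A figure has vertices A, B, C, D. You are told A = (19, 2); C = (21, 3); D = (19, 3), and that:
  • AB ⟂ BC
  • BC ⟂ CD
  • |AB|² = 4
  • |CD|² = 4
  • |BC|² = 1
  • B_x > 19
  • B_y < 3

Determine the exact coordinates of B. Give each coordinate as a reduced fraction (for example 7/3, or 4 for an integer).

B = (21, 2)

1. B_x = 21  [[BC ⟂ CD ⇒ 2x-42=0] ∩ [|B−(19, 2)|²=4]]
2. B_y = 2  [[BC ⟂ CD ⇒ 2x-42=0] ∩ [|B−(19, 2)|²=4]]
   so B = (21, 2)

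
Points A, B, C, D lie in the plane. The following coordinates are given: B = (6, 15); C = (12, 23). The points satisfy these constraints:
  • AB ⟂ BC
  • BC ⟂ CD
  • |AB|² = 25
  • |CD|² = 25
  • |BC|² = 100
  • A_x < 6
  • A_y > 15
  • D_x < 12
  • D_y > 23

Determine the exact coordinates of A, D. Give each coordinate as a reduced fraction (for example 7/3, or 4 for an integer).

A = (2, 18)
D = (8, 26)

1. A_x = 2  [[AB ⟂ BC ⇒ -6x-8y+156=0] ∩ [|A−(6, 15)|²=25]]
2. A_y = 18  [[AB ⟂ BC ⇒ -6x-8y+156=0] ∩ [|A−(6, 15)|²=25]]
   so A = (2, 18)
3. D_x = 8  [[BC ⟂ CD ⇒ 6x+8y-256=0] ∩ [|D−(12, 23)|²=25]]
4. D_y = 26  [[BC ⟂ CD ⇒ 6x+8y-256=0] ∩ [|D−(12, 23)|²=25]]
   so D = (8, 26)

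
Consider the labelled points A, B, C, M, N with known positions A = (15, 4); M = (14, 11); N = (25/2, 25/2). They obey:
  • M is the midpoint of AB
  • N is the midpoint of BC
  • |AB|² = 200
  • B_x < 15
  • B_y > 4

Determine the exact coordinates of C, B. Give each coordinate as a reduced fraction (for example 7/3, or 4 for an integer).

1. B_x = 13  [B = 2·M−A = 2·(14, 11)−(15, 4)]
2. B_y = 18  [B = 2·M−A = 2·(14, 11)−(15, 4)]
   so B = (13, 18)
3. C_x = 12  [C = 2·N−B = 2·(25/2, 25/2)−(13, 18)]
4. C_y = 7  [C = 2·N−B = 2·(25/2, 25/2)−(13, 18)]
   so C = (12, 7)

C = (12, 7)
B = (13, 18)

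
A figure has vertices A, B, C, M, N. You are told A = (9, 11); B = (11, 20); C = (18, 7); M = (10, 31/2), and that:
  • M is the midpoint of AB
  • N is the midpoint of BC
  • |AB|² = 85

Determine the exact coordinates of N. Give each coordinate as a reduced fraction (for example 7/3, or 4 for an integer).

1. N_x = 29/2  [2·N = B+C = (11, 20)+(18, 7)]
2. N_y = 27/2  [2·N = B+C = (11, 20)+(18, 7)]
   so N = (29/2, 27/2)

N = (29/2, 27/2)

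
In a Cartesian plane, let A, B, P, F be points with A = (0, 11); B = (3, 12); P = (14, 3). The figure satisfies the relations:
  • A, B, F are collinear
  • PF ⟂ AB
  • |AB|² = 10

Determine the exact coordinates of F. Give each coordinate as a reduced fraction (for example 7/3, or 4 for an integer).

F = (51/5, 72/5)

1. F_x = 51/5  [[A, B, F are collinear ⇒ -1x+3y-33=0] ∩ [PF ⟂ AB ⇒ 3x+1y-45=0]]
2. F_y = 72/5  [[A, B, F are collinear ⇒ -1x+3y-33=0] ∩ [PF ⟂ AB ⇒ 3x+1y-45=0]]
   so F = (51/5, 72/5)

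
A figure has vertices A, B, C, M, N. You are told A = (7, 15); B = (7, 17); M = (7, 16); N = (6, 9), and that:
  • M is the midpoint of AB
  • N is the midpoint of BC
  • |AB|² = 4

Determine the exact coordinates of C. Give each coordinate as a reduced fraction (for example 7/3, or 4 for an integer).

1. C_x = 5  [C = 2·N−B = 2·(6, 9)−(7, 17)]
2. C_y = 1  [C = 2·N−B = 2·(6, 9)−(7, 17)]
   so C = (5, 1)

C = (5, 1)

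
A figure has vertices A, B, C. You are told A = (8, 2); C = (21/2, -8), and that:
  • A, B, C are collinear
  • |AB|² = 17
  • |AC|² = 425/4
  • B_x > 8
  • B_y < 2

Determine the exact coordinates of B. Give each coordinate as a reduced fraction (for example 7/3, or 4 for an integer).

1. B_x = 9  [[A, B, C are collinear ⇒ -10x-5/2y+85=0] ∩ [|B−(8, 2)|²=17]]
2. B_y = -2  [[A, B, C are collinear ⇒ -10x-5/2y+85=0] ∩ [|B−(8, 2)|²=17]]
   so B = (9, -2)

B = (9, -2)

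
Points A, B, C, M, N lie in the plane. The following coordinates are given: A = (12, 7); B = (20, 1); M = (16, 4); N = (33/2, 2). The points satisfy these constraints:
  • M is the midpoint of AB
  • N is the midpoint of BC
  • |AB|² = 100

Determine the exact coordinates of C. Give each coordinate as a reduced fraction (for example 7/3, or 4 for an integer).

1. C_x = 13  [C = 2·N−B = 2·(33/2, 2)−(20, 1)]
2. C_y = 3  [C = 2·N−B = 2·(33/2, 2)−(20, 1)]
   so C = (13, 3)

C = (13, 3)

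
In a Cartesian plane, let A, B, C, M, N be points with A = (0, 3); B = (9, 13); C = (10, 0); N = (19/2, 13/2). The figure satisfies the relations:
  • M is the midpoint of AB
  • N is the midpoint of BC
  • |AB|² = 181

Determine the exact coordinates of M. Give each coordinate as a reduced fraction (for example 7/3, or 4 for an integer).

M = (9/2, 8)

1. M_x = 9/2  [2·M = A+B = (0, 3)+(9, 13)]
2. M_y = 8  [2·M = A+B = (0, 3)+(9, 13)]
   so M = (9/2, 8)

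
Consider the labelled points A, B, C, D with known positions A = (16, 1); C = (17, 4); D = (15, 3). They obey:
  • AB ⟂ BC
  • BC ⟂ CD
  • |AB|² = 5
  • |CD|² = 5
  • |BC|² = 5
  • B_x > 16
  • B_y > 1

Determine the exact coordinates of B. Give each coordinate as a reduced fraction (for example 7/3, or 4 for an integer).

1. B_x = 18  [[BC ⟂ CD ⇒ 2x+1y-38=0] ∩ [|B−(16, 1)|²=5]]
2. B_y = 2  [[BC ⟂ CD ⇒ 2x+1y-38=0] ∩ [|B−(16, 1)|²=5]]
   so B = (18, 2)

B = (18, 2)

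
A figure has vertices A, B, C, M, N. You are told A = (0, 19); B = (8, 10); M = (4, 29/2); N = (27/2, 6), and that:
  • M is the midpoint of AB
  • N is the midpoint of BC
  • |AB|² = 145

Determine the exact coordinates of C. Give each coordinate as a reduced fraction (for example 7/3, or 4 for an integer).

C = (19, 2)

1. C_x = 19  [C = 2·N−B = 2·(27/2, 6)−(8, 10)]
2. C_y = 2  [C = 2·N−B = 2·(27/2, 6)−(8, 10)]
   so C = (19, 2)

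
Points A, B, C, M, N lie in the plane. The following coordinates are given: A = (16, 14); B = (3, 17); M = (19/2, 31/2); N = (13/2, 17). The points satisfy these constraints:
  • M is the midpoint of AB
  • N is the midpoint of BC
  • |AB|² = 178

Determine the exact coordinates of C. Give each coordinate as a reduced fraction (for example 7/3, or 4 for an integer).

1. C_x = 10  [C = 2·N−B = 2·(13/2, 17)−(3, 17)]
2. C_y = 17  [C = 2·N−B = 2·(13/2, 17)−(3, 17)]
   so C = (10, 17)

C = (10, 17)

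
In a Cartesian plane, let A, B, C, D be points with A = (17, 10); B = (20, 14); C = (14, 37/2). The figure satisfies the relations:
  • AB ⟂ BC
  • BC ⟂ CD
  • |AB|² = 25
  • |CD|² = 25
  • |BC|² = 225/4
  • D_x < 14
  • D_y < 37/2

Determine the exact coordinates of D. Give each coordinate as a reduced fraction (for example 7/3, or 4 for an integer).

1. D_x = 11  [[BC ⟂ CD ⇒ -6x+9/2y+3/4=0] ∩ [|D−(14, 37/2)|²=25]]
2. D_y = 29/2  [[BC ⟂ CD ⇒ -6x+9/2y+3/4=0] ∩ [|D−(14, 37/2)|²=25]]
   so D = (11, 29/2)

D = (11, 29/2)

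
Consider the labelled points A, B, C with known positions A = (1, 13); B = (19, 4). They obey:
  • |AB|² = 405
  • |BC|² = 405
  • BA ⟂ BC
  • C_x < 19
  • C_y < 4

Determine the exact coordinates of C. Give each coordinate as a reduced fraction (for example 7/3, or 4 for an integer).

C = (10, -14)

1. C_x = 10  [[BA ⟂ BC ⇒ -18x+9y+306=0] ∩ [|C−(19, 4)|²=405]]
2. C_y = -14  [[BA ⟂ BC ⇒ -18x+9y+306=0] ∩ [|C−(19, 4)|²=405]]
   so C = (10, -14)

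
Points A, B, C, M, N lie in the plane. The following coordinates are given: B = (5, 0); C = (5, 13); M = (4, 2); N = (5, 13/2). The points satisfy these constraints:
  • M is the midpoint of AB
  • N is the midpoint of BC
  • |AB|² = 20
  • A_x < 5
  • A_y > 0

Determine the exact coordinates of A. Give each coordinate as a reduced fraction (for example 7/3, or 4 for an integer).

1. A_x = 3  [A = 2·M−B = 2·(4, 2)−(5, 0)]
2. A_y = 4  [A = 2·M−B = 2·(4, 2)−(5, 0)]
   so A = (3, 4)

A = (3, 4)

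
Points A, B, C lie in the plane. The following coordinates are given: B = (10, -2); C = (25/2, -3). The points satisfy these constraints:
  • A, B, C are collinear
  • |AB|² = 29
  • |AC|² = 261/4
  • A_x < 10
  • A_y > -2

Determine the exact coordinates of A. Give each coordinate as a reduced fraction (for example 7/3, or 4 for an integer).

1. A_x = 5  [[A, B, C are collinear ⇒ 1x+5/2y-5=0] ∩ [|A−(10, -2)|²=29]]
2. A_y = 0  [[A, B, C are collinear ⇒ 1x+5/2y-5=0] ∩ [|A−(10, -2)|²=29]]
   so A = (5, 0)

A = (5, 0)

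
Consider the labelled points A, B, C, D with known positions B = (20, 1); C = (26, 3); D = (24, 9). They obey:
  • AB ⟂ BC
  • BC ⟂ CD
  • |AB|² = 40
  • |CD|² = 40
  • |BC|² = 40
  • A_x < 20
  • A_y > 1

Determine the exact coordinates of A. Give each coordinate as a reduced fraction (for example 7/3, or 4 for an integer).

1. A_x = 18  [[AB ⟂ BC ⇒ -6x-2y+122=0] ∩ [|A−(20, 1)|²=40]]
2. A_y = 7  [[AB ⟂ BC ⇒ -6x-2y+122=0] ∩ [|A−(20, 1)|²=40]]
   so A = (18, 7)

A = (18, 7)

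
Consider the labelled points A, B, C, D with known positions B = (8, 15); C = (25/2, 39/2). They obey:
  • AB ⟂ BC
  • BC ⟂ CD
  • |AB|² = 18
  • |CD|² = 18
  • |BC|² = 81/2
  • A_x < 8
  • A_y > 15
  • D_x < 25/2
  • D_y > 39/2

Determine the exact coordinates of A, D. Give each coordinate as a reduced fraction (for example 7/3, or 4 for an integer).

1. A_x = 5  [[AB ⟂ BC ⇒ -9/2x-9/2y+207/2=0] ∩ [|A−(8, 15)|²=18]]
2. A_y = 18  [[AB ⟂ BC ⇒ -9/2x-9/2y+207/2=0] ∩ [|A−(8, 15)|²=18]]
   so A = (5, 18)
3. D_x = 19/2  [[BC ⟂ CD ⇒ 9/2x+9/2y-144=0] ∩ [|D−(25/2, 39/2)|²=18]]
4. D_y = 45/2  [[BC ⟂ CD ⇒ 9/2x+9/2y-144=0] ∩ [|D−(25/2, 39/2)|²=18]]
   so D = (19/2, 45/2)

A = (5, 18)
D = (19/2, 45/2)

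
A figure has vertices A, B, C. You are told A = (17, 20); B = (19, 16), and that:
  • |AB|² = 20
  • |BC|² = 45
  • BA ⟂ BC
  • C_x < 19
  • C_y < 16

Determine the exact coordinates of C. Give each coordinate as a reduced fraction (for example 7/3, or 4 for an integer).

1. C_x = 13  [[BA ⟂ BC ⇒ -2x+4y-26=0] ∩ [|C−(19, 16)|²=45]]
2. C_y = 13  [[BA ⟂ BC ⇒ -2x+4y-26=0] ∩ [|C−(19, 16)|²=45]]
   so C = (13, 13)

C = (13, 13)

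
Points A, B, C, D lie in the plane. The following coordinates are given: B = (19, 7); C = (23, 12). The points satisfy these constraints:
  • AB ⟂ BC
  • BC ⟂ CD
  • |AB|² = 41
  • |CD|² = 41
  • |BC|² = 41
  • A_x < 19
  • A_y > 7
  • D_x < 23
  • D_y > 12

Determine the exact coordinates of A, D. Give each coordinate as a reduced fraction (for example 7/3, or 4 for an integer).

A = (14, 11)
D = (18, 16)

1. A_x = 14  [[AB ⟂ BC ⇒ -4x-5y+111=0] ∩ [|A−(19, 7)|²=41]]
2. A_y = 11  [[AB ⟂ BC ⇒ -4x-5y+111=0] ∩ [|A−(19, 7)|²=41]]
   so A = (14, 11)
3. D_x = 18  [[BC ⟂ CD ⇒ 4x+5y-152=0] ∩ [|D−(23, 12)|²=41]]
4. D_y = 16  [[BC ⟂ CD ⇒ 4x+5y-152=0] ∩ [|D−(23, 12)|²=41]]
   so D = (18, 16)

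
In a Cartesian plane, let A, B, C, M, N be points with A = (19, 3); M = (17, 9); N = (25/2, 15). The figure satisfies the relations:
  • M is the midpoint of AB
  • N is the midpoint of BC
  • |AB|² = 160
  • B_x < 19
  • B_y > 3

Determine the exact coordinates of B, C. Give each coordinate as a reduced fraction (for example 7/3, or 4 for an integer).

1. B_x = 15  [B = 2·M−A = 2·(17, 9)−(19, 3)]
2. B_y = 15  [B = 2·M−A = 2·(17, 9)−(19, 3)]
   so B = (15, 15)
3. C_x = 10  [C = 2·N−B = 2·(25/2, 15)−(15, 15)]
4. C_y = 15  [C = 2·N−B = 2·(25/2, 15)−(15, 15)]
   so C = (10, 15)

B = (15, 15)
C = (10, 15)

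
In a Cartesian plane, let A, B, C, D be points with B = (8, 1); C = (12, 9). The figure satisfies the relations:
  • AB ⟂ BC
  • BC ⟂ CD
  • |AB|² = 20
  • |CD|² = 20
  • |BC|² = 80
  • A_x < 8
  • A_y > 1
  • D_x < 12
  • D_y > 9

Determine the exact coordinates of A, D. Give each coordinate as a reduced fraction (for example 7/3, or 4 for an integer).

1. A_x = 4  [[AB ⟂ BC ⇒ -4x-8y+40=0] ∩ [|A−(8, 1)|²=20]]
2. A_y = 3  [[AB ⟂ BC ⇒ -4x-8y+40=0] ∩ [|A−(8, 1)|²=20]]
   so A = (4, 3)
3. D_x = 8  [[BC ⟂ CD ⇒ 4x+8y-120=0] ∩ [|D−(12, 9)|²=20]]
4. D_y = 11  [[BC ⟂ CD ⇒ 4x+8y-120=0] ∩ [|D−(12, 9)|²=20]]
   so D = (8, 11)

A = (4, 3)
D = (8, 11)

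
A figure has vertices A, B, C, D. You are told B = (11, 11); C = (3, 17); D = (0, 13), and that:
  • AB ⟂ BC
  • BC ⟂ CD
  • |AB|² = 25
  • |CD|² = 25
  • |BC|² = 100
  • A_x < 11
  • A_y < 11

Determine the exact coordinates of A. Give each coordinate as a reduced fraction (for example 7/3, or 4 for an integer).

A = (8, 7)

1. A_x = 8  [[AB ⟂ BC ⇒ 8x-6y-22=0] ∩ [|A−(11, 11)|²=25]]
2. A_y = 7  [[AB ⟂ BC ⇒ 8x-6y-22=0] ∩ [|A−(11, 11)|²=25]]
   so A = (8, 7)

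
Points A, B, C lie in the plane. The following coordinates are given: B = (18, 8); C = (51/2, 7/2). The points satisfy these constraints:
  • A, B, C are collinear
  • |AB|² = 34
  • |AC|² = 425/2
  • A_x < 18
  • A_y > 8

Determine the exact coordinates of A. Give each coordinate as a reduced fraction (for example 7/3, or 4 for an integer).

1. A_x = 13  [[A, B, C are collinear ⇒ 9/2x+15/2y-141=0] ∩ [|A−(18, 8)|²=34]]
2. A_y = 11  [[A, B, C are collinear ⇒ 9/2x+15/2y-141=0] ∩ [|A−(18, 8)|²=34]]
   so A = (13, 11)

A = (13, 11)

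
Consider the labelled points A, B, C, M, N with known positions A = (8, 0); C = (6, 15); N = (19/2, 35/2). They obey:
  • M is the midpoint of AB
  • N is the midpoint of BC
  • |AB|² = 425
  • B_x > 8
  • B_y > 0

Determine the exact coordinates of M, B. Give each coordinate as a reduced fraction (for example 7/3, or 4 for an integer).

M = (21/2, 10)
B = (13, 20)

1. B_x = 13  [B = 2·N−C = 2·(19/2, 35/2)−(6, 15)]
2. B_y = 20  [B = 2·N−C = 2·(19/2, 35/2)−(6, 15)]
   so B = (13, 20)
3. M_x = 21/2  [2·M = A+B = (8, 0)+(13, 20)]
4. M_y = 10  [2·M = A+B = (8, 0)+(13, 20)]
   so M = (21/2, 10)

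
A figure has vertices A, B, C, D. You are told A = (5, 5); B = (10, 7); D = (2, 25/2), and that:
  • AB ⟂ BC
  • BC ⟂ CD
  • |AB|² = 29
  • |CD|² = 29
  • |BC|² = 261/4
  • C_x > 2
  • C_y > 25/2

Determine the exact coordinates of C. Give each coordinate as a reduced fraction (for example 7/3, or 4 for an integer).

1. C_x = 7  [[AB ⟂ BC ⇒ 5x+2y-64=0] ∩ [|C−(2, 25/2)|²=29]]
2. C_y = 29/2  [[AB ⟂ BC ⇒ 5x+2y-64=0] ∩ [|C−(2, 25/2)|²=29]]
   so C = (7, 29/2)

C = (7, 29/2)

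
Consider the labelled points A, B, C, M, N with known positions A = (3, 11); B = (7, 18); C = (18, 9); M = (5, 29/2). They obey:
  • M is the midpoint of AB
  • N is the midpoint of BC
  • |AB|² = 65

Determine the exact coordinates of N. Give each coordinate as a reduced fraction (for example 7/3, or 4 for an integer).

1. N_x = 25/2  [2·N = B+C = (7, 18)+(18, 9)]
2. N_y = 27/2  [2·N = B+C = (7, 18)+(18, 9)]
   so N = (25/2, 27/2)

N = (25/2, 27/2)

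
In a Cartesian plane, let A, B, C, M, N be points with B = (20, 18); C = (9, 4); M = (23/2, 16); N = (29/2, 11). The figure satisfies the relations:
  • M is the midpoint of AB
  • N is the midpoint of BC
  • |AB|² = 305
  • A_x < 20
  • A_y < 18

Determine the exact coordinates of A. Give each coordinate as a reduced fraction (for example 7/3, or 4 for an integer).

A = (3, 14)

1. A_x = 3  [A = 2·M−B = 2·(23/2, 16)−(20, 18)]
2. A_y = 14  [A = 2·M−B = 2·(23/2, 16)−(20, 18)]
   so A = (3, 14)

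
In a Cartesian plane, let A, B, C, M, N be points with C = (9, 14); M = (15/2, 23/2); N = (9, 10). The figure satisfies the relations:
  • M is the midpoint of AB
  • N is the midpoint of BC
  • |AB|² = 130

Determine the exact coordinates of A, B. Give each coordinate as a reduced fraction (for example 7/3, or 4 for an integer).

A = (6, 17)
B = (9, 6)

1. B_x = 9  [B = 2·N−C = 2·(9, 10)−(9, 14)]
2. B_y = 6  [B = 2·N−C = 2·(9, 10)−(9, 14)]
   so B = (9, 6)
3. A_x = 6  [A = 2·M−B = 2·(15/2, 23/2)−(9, 6)]
4. A_y = 17  [A = 2·M−B = 2·(15/2, 23/2)−(9, 6)]
   so A = (6, 17)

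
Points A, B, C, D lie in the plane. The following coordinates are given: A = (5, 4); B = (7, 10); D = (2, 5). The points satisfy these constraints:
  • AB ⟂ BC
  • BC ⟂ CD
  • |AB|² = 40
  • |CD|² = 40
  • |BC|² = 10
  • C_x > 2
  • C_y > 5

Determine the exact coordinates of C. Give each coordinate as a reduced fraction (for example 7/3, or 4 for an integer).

1. C_x = 4  [[AB ⟂ BC ⇒ 2x+6y-74=0] ∩ [|C−(2, 5)|²=40]]
2. C_y = 11  [[AB ⟂ BC ⇒ 2x+6y-74=0] ∩ [|C−(2, 5)|²=40]]
   so C = (4, 11)

C = (4, 11)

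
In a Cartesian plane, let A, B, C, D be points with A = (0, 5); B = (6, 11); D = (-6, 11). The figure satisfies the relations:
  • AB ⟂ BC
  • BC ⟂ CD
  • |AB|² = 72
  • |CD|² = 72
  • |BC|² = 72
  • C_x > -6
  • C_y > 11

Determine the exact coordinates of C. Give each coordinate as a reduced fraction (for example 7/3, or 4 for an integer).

1. C_x = 0  [[AB ⟂ BC ⇒ 6x+6y-102=0] ∩ [|C−(-6, 11)|²=72]]
2. C_y = 17  [[AB ⟂ BC ⇒ 6x+6y-102=0] ∩ [|C−(-6, 11)|²=72]]
   so C = (0, 17)

C = (0, 17)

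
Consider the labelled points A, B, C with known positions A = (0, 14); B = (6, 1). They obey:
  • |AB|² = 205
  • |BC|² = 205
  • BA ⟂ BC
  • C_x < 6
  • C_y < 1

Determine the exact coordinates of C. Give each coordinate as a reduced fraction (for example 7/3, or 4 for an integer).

1. C_x = -7  [[BA ⟂ BC ⇒ -6x+13y+23=0] ∩ [|C−(6, 1)|²=205]]
2. C_y = -5  [[BA ⟂ BC ⇒ -6x+13y+23=0] ∩ [|C−(6, 1)|²=205]]
   so C = (-7, -5)

C = (-7, -5)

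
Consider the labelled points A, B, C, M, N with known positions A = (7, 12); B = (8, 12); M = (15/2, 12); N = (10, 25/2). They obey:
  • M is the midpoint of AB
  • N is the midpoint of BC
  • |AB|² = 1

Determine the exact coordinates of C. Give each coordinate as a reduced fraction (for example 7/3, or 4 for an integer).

C = (12, 13)

1. C_x = 12  [C = 2·N−B = 2·(10, 25/2)−(8, 12)]
2. C_y = 13  [C = 2·N−B = 2·(10, 25/2)−(8, 12)]
   so C = (12, 13)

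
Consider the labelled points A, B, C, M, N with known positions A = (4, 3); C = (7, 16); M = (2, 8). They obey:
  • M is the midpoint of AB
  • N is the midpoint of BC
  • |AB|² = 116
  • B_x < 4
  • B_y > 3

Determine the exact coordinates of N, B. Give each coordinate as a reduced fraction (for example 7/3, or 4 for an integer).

N = (7/2, 29/2)
B = (0, 13)

1. B_x = 0  [B = 2·M−A = 2·(2, 8)−(4, 3)]
2. B_y = 13  [B = 2·M−A = 2·(2, 8)−(4, 3)]
   so B = (0, 13)
3. N_x = 7/2  [2·N = B+C = (0, 13)+(7, 16)]
4. N_y = 29/2  [2·N = B+C = (0, 13)+(7, 16)]
   so N = (7/2, 29/2)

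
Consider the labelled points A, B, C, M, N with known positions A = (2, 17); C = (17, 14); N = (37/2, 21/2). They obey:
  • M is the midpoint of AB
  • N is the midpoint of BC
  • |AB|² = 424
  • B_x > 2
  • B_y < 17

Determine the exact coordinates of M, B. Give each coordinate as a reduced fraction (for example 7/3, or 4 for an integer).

1. B_x = 20  [B = 2·N−C = 2·(37/2, 21/2)−(17, 14)]
2. B_y = 7  [B = 2·N−C = 2·(37/2, 21/2)−(17, 14)]
   so B = (20, 7)
3. M_x = 11  [2·M = A+B = (2, 17)+(20, 7)]
4. M_y = 12  [2·M = A+B = (2, 17)+(20, 7)]
   so M = (11, 12)

M = (11, 12)
B = (20, 7)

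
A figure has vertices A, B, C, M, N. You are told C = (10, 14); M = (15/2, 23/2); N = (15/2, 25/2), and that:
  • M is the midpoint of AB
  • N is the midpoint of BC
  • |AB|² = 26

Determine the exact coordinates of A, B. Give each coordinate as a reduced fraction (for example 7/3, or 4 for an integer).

1. B_x = 5  [B = 2·N−C = 2·(15/2, 25/2)−(10, 14)]
2. B_y = 11  [B = 2·N−C = 2·(15/2, 25/2)−(10, 14)]
   so B = (5, 11)
3. A_x = 10  [A = 2·M−B = 2·(15/2, 23/2)−(5, 11)]
4. A_y = 12  [A = 2·M−B = 2·(15/2, 23/2)−(5, 11)]
   so A = (10, 12)

A = (10, 12)
B = (5, 11)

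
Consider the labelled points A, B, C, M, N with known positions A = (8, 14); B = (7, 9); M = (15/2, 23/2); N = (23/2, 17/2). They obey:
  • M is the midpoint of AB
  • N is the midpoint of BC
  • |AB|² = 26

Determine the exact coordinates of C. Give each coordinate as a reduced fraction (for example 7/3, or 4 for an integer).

C = (16, 8)

1. C_x = 16  [C = 2·N−B = 2·(23/2, 17/2)−(7, 9)]
2. C_y = 8  [C = 2·N−B = 2·(23/2, 17/2)−(7, 9)]
   so C = (16, 8)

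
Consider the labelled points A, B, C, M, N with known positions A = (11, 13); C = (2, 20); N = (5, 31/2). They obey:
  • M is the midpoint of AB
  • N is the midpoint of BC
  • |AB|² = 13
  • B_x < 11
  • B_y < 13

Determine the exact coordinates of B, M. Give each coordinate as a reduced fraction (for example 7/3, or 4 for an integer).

1. B_x = 8  [B = 2·N−C = 2·(5, 31/2)−(2, 20)]
2. B_y = 11  [B = 2·N−C = 2·(5, 31/2)−(2, 20)]
   so B = (8, 11)
3. M_x = 19/2  [2·M = A+B = (11, 13)+(8, 11)]
4. M_y = 12  [2·M = A+B = (11, 13)+(8, 11)]
   so M = (19/2, 12)

B = (8, 11)
M = (19/2, 12)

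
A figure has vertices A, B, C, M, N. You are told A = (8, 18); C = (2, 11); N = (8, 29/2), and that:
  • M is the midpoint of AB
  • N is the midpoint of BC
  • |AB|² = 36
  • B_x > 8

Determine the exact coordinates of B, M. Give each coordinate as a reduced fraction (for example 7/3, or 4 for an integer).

B = (14, 18)
M = (11, 18)

1. B_x = 14  [B = 2·N−C = 2·(8, 29/2)−(2, 11)]
2. B_y = 18  [B = 2·N−C = 2·(8, 29/2)−(2, 11)]
   so B = (14, 18)
3. M_x = 11  [2·M = A+B = (8, 18)+(14, 18)]
4. M_y = 18  [2·M = A+B = (8, 18)+(14, 18)]
   so M = (11, 18)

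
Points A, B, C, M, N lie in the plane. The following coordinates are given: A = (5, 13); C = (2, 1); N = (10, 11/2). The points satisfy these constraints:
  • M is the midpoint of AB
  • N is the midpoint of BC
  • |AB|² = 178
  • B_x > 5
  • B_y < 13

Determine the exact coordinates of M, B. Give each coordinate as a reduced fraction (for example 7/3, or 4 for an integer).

1. B_x = 18  [B = 2·N−C = 2·(10, 11/2)−(2, 1)]
2. B_y = 10  [B = 2·N−C = 2·(10, 11/2)−(2, 1)]
   so B = (18, 10)
3. M_x = 23/2  [2·M = A+B = (5, 13)+(18, 10)]
4. M_y = 23/2  [2·M = A+B = (5, 13)+(18, 10)]
   so M = (23/2, 23/2)

M = (23/2, 23/2)
B = (18, 10)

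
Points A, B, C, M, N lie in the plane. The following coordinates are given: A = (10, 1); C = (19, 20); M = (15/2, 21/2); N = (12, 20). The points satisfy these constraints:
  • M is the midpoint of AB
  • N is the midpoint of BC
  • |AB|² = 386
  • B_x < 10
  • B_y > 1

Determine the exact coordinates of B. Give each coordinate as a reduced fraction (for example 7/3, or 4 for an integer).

B = (5, 20)

1. B_x = 5  [B = 2·M−A = 2·(15/2, 21/2)−(10, 1)]
2. B_y = 20  [B = 2·M−A = 2·(15/2, 21/2)−(10, 1)]
   so B = (5, 20)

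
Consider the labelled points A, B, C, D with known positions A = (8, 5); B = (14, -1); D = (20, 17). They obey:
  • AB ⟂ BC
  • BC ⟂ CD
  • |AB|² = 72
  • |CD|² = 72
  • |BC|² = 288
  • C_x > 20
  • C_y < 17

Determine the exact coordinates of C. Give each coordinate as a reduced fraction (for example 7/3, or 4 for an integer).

C = (26, 11)

1. C_x = 26  [[AB ⟂ BC ⇒ 6x-6y-90=0] ∩ [|C−(20, 17)|²=72]]
2. C_y = 11  [[AB ⟂ BC ⇒ 6x-6y-90=0] ∩ [|C−(20, 17)|²=72]]
   so C = (26, 11)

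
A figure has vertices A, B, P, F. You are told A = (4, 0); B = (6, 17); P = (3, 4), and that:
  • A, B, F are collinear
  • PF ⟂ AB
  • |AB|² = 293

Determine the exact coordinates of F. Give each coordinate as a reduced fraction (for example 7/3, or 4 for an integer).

F = (1304/293, 1122/293)

1. F_x = 1304/293  [[A, B, F are collinear ⇒ -17x+2y+68=0] ∩ [PF ⟂ AB ⇒ 2x+17y-74=0]]
2. F_y = 1122/293  [[A, B, F are collinear ⇒ -17x+2y+68=0] ∩ [PF ⟂ AB ⇒ 2x+17y-74=0]]
   so F = (1304/293, 1122/293)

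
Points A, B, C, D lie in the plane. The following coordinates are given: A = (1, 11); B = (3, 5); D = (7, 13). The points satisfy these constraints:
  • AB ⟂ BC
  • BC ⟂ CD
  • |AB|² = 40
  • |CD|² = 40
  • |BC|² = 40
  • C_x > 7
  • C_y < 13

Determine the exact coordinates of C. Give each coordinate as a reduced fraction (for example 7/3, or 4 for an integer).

C = (9, 7)

1. C_x = 9  [[AB ⟂ BC ⇒ 2x-6y+24=0] ∩ [|C−(7, 13)|²=40]]
2. C_y = 7  [[AB ⟂ BC ⇒ 2x-6y+24=0] ∩ [|C−(7, 13)|²=40]]
   so C = (9, 7)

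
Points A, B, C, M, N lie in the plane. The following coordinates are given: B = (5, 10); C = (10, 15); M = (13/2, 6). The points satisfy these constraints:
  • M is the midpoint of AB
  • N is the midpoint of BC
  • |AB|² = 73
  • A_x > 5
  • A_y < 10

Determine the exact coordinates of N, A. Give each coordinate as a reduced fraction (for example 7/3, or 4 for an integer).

N = (15/2, 25/2)
A = (8, 2)

1. A_x = 8  [A = 2·M−B = 2·(13/2, 6)−(5, 10)]
2. A_y = 2  [A = 2·M−B = 2·(13/2, 6)−(5, 10)]
   so A = (8, 2)
3. N_x = 15/2  [2·N = B+C = (5, 10)+(10, 15)]
4. N_y = 25/2  [2·N = B+C = (5, 10)+(10, 15)]
   so N = (15/2, 25/2)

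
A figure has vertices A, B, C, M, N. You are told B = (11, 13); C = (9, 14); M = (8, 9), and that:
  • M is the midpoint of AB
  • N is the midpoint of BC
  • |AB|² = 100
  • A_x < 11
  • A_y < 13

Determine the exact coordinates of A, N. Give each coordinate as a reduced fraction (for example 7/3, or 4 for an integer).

A = (5, 5)
N = (10, 27/2)

1. A_x = 5  [A = 2·M−B = 2·(8, 9)−(11, 13)]
2. A_y = 5  [A = 2·M−B = 2·(8, 9)−(11, 13)]
   so A = (5, 5)
3. N_x = 10  [2·N = B+C = (11, 13)+(9, 14)]
4. N_y = 27/2  [2·N = B+C = (11, 13)+(9, 14)]
   so N = (10, 27/2)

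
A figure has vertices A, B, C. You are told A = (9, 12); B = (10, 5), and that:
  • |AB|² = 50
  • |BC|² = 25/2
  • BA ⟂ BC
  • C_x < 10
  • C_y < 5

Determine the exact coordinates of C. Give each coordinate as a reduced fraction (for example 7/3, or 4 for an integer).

C = (13/2, 9/2)

1. C_x = 13/2  [[BA ⟂ BC ⇒ -1x+7y-25=0] ∩ [|C−(10, 5)|²=25/2]]
2. C_y = 9/2  [[BA ⟂ BC ⇒ -1x+7y-25=0] ∩ [|C−(10, 5)|²=25/2]]
   so C = (13/2, 9/2)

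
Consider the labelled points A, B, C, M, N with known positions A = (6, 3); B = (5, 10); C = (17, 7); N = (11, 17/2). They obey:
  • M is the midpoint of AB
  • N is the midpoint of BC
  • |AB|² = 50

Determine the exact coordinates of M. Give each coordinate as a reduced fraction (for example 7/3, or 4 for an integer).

1. M_x = 11/2  [2·M = A+B = (6, 3)+(5, 10)]
2. M_y = 13/2  [2·M = A+B = (6, 3)+(5, 10)]
   so M = (11/2, 13/2)

M = (11/2, 13/2)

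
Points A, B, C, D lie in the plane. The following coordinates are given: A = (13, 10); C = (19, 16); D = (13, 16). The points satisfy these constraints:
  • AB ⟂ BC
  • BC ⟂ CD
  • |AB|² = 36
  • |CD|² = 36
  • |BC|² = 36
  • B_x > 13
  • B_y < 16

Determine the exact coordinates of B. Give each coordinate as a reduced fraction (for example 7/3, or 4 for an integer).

B = (19, 10)

1. B_x = 19  [[BC ⟂ CD ⇒ 6x-114=0] ∩ [|B−(13, 10)|²=36]]
2. B_y = 10  [[BC ⟂ CD ⇒ 6x-114=0] ∩ [|B−(13, 10)|²=36]]
   so B = (19, 10)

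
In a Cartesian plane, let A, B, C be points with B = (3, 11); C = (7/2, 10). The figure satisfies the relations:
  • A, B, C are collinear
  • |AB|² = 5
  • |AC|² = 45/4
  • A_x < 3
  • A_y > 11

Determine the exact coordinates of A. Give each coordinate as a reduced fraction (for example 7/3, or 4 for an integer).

A = (2, 13)

1. A_x = 2  [[A, B, C are collinear ⇒ 1x+1/2y-17/2=0] ∩ [|A−(3, 11)|²=5]]
2. A_y = 13  [[A, B, C are collinear ⇒ 1x+1/2y-17/2=0] ∩ [|A−(3, 11)|²=5]]
   so A = (2, 13)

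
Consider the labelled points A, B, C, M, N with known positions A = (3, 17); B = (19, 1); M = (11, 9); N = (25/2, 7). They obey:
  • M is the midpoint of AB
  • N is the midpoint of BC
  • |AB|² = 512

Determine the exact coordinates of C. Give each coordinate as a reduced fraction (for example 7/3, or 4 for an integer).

1. C_x = 6  [C = 2·N−B = 2·(25/2, 7)−(19, 1)]
2. C_y = 13  [C = 2·N−B = 2·(25/2, 7)−(19, 1)]
   so C = (6, 13)

C = (6, 13)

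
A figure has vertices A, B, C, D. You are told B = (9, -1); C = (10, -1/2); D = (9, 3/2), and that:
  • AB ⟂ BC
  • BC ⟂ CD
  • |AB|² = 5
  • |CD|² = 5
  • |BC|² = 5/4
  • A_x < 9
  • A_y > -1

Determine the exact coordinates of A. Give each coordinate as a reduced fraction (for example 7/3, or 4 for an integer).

A = (8, 1)

1. A_x = 8  [[AB ⟂ BC ⇒ -1x-1/2y+17/2=0] ∩ [|A−(9, -1)|²=5]]
2. A_y = 1  [[AB ⟂ BC ⇒ -1x-1/2y+17/2=0] ∩ [|A−(9, -1)|²=5]]
   so A = (8, 1)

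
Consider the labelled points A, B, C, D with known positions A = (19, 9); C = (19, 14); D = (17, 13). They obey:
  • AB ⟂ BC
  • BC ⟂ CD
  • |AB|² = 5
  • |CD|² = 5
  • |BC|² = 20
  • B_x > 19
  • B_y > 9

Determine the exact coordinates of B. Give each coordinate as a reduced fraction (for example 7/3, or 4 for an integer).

B = (21, 10)

1. B_x = 21  [[BC ⟂ CD ⇒ 2x+1y-52=0] ∩ [|B−(19, 9)|²=5]]
2. B_y = 10  [[BC ⟂ CD ⇒ 2x+1y-52=0] ∩ [|B−(19, 9)|²=5]]
   so B = (21, 10)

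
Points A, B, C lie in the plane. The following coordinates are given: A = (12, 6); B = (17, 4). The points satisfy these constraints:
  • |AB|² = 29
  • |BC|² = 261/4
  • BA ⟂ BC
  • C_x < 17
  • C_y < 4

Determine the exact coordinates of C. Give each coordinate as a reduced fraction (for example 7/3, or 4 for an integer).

C = (14, -7/2)

1. C_x = 14  [[BA ⟂ BC ⇒ -5x+2y+77=0] ∩ [|C−(17, 4)|²=261/4]]
2. C_y = -7/2  [[BA ⟂ BC ⇒ -5x+2y+77=0] ∩ [|C−(17, 4)|²=261/4]]
   so C = (14, -7/2)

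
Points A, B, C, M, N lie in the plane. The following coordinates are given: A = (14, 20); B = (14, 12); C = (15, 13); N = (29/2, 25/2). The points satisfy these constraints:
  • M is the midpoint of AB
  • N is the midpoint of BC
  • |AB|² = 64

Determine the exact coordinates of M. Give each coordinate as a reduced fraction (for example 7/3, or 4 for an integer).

M = (14, 16)

1. M_x = 14  [2·M = A+B = (14, 20)+(14, 12)]
2. M_y = 16  [2·M = A+B = (14, 20)+(14, 12)]
   so M = (14, 16)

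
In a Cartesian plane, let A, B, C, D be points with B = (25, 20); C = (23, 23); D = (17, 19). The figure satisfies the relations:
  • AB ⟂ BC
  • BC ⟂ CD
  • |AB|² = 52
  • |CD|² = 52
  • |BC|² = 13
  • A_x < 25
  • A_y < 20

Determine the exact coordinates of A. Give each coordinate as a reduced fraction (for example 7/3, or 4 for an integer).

1. A_x = 19  [[AB ⟂ BC ⇒ 2x-3y+10=0] ∩ [|A−(25, 20)|²=52]]
2. A_y = 16  [[AB ⟂ BC ⇒ 2x-3y+10=0] ∩ [|A−(25, 20)|²=52]]
   so A = (19, 16)

A = (19, 16)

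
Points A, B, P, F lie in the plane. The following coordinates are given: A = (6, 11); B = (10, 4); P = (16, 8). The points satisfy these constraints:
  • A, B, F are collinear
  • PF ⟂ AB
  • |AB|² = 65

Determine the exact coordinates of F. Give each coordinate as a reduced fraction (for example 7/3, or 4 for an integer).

1. F_x = 634/65  [[A, B, F are collinear ⇒ 7x+4y-86=0] ∩ [PF ⟂ AB ⇒ 4x-7y-8=0]]
2. F_y = 288/65  [[A, B, F are collinear ⇒ 7x+4y-86=0] ∩ [PF ⟂ AB ⇒ 4x-7y-8=0]]
   so F = (634/65, 288/65)

F = (634/65, 288/65)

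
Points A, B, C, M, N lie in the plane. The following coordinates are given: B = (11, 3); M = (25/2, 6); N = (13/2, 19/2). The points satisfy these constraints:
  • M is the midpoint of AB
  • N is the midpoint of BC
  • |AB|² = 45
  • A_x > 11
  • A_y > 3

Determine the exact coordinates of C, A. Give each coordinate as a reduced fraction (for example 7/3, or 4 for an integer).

C = (2, 16)
A = (14, 9)

1. A_x = 14  [A = 2·M−B = 2·(25/2, 6)−(11, 3)]
2. A_y = 9  [A = 2·M−B = 2·(25/2, 6)−(11, 3)]
   so A = (14, 9)
3. C_x = 2  [C = 2·N−B = 2·(13/2, 19/2)−(11, 3)]
4. C_y = 16  [C = 2·N−B = 2·(13/2, 19/2)−(11, 3)]
   so C = (2, 16)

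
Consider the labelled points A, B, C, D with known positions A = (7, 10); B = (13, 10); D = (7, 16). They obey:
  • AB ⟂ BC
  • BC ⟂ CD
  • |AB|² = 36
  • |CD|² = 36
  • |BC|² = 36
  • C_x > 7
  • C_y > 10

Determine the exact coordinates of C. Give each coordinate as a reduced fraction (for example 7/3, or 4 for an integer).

C = (13, 16)

1. C_x = 13  [[AB ⟂ BC ⇒ 6x-78=0] ∩ [|C−(7, 16)|²=36]]
2. C_y = 16  [[AB ⟂ BC ⇒ 6x-78=0] ∩ [|C−(7, 16)|²=36]]
   so C = (13, 16)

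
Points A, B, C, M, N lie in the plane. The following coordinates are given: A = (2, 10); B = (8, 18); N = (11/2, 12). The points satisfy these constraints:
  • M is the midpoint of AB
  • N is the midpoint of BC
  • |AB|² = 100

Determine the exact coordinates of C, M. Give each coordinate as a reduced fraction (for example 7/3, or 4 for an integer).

C = (3, 6)
M = (5, 14)

1. M_x = 5  [2·M = A+B = (2, 10)+(8, 18)]
2. M_y = 14  [2·M = A+B = (2, 10)+(8, 18)]
   so M = (5, 14)
3. C_x = 3  [C = 2·N−B = 2·(11/2, 12)−(8, 18)]
4. C_y = 6  [C = 2·N−B = 2·(11/2, 12)−(8, 18)]
   so C = (3, 6)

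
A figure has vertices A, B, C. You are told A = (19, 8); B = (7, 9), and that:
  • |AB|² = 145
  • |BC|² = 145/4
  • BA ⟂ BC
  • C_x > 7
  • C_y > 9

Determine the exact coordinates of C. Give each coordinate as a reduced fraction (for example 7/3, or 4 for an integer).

C = (15/2, 15)

1. C_x = 15/2  [[BA ⟂ BC ⇒ 12x-1y-75=0] ∩ [|C−(7, 9)|²=145/4]]
2. C_y = 15  [[BA ⟂ BC ⇒ 12x-1y-75=0] ∩ [|C−(7, 9)|²=145/4]]
   so C = (15/2, 15)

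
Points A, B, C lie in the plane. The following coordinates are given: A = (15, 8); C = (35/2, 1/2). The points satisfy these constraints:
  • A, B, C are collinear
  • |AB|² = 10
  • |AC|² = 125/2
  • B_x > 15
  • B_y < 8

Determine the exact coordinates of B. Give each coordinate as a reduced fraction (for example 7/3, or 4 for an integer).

B = (16, 5)

1. B_x = 16  [[A, B, C are collinear ⇒ -15/2x-5/2y+265/2=0] ∩ [|B−(15, 8)|²=10]]
2. B_y = 5  [[A, B, C are collinear ⇒ -15/2x-5/2y+265/2=0] ∩ [|B−(15, 8)|²=10]]
   so B = (16, 5)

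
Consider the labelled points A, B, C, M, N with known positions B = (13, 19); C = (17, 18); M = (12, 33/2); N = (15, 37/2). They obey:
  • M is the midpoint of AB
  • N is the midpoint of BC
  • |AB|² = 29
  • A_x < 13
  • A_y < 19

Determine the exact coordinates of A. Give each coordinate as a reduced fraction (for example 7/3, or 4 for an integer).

A = (11, 14)

1. A_x = 11  [A = 2·M−B = 2·(12, 33/2)−(13, 19)]
2. A_y = 14  [A = 2·M−B = 2·(12, 33/2)−(13, 19)]
   so A = (11, 14)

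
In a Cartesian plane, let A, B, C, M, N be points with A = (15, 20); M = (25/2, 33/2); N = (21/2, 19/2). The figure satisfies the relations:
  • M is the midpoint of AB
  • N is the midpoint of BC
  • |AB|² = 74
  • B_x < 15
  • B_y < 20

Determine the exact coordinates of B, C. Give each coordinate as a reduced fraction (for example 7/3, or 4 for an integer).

B = (10, 13)
C = (11, 6)

1. B_x = 10  [B = 2·M−A = 2·(25/2, 33/2)−(15, 20)]
2. B_y = 13  [B = 2·M−A = 2·(25/2, 33/2)−(15, 20)]
   so B = (10, 13)
3. C_x = 11  [C = 2·N−B = 2·(21/2, 19/2)−(10, 13)]
4. C_y = 6  [C = 2·N−B = 2·(21/2, 19/2)−(10, 13)]
   so C = (11, 6)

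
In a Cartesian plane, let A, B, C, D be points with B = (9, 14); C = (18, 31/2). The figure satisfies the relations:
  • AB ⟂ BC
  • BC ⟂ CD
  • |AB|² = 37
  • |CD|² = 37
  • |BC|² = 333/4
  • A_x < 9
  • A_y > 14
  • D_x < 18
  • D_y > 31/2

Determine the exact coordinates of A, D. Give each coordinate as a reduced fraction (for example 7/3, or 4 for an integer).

A = (8, 20)
D = (17, 43/2)

1. A_x = 8  [[AB ⟂ BC ⇒ -9x-3/2y+102=0] ∩ [|A−(9, 14)|²=37]]
2. A_y = 20  [[AB ⟂ BC ⇒ -9x-3/2y+102=0] ∩ [|A−(9, 14)|²=37]]
   so A = (8, 20)
3. D_x = 17  [[BC ⟂ CD ⇒ 9x+3/2y-741/4=0] ∩ [|D−(18, 31/2)|²=37]]
4. D_y = 43/2  [[BC ⟂ CD ⇒ 9x+3/2y-741/4=0] ∩ [|D−(18, 31/2)|²=37]]
   so D = (17, 43/2)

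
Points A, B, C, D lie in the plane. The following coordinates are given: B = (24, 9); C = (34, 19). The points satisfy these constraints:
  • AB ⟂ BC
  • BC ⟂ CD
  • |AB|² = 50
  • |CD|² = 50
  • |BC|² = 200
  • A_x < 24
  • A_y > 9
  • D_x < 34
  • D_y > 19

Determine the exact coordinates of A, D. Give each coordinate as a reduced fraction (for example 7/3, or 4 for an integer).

A = (19, 14)
D = (29, 24)

1. A_x = 19  [[AB ⟂ BC ⇒ -10x-10y+330=0] ∩ [|A−(24, 9)|²=50]]
2. A_y = 14  [[AB ⟂ BC ⇒ -10x-10y+330=0] ∩ [|A−(24, 9)|²=50]]
   so A = (19, 14)
3. D_x = 29  [[BC ⟂ CD ⇒ 10x+10y-530=0] ∩ [|D−(34, 19)|²=50]]
4. D_y = 24  [[BC ⟂ CD ⇒ 10x+10y-530=0] ∩ [|D−(34, 19)|²=50]]
   so D = (29, 24)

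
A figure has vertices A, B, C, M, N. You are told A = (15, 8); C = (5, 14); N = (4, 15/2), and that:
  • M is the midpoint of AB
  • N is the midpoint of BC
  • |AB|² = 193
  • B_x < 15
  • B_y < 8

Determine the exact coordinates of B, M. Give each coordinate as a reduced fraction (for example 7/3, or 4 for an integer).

B = (3, 1)
M = (9, 9/2)

1. B_x = 3  [B = 2·N−C = 2·(4, 15/2)−(5, 14)]
2. B_y = 1  [B = 2·N−C = 2·(4, 15/2)−(5, 14)]
   so B = (3, 1)
3. M_x = 9  [2·M = A+B = (15, 8)+(3, 1)]
4. M_y = 9/2  [2·M = A+B = (15, 8)+(3, 1)]
   so M = (9, 9/2)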